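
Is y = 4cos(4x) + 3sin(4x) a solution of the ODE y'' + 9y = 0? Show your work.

Verification:
y'' = -64cos(4x) - 48sin(4x)
y'' + 9y ≠ 0 (frequency mismatch: got 16 instead of 9)

No, it is not a solution.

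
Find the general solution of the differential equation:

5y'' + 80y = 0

Characteristic equation: 5r² + 80 = 0
Divide by 5: r² + 16 = 0
Roots: r = ±4i (complex conjugates)
General solution: y = C₁cos(4x) + C₂sin(4x)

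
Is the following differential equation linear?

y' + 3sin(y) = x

No. Nonlinear (sin(y) is nonlinear in y)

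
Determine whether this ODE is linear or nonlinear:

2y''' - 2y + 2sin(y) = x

Nonlinear (sin(y) is nonlinear in y)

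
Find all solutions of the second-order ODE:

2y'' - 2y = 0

Characteristic equation: 2r² - 2 = 0
Divide by 2: r² - 1 = 0
Roots: r = 1, -1 (distinct real)
General solution: y = C₁e^x + C₂e^(-x)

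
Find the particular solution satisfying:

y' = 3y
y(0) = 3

General solution: y = Ce^(3x)
Applying IC y(0) = 3:
Particular solution: y = 3e^(3x)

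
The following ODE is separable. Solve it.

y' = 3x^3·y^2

Separating variables and integrating:
-1/y = 3x^4/4 + C

General solution: y^-1 = (-3/4)x^4 + C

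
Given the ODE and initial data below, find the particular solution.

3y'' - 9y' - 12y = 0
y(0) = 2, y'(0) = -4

General solution: y = C₁e^(4x) + C₂e^(-x)
Applying ICs: C₁ = -2/5, C₂ = 12/5
Particular solution: y = -(2/5)e^(4x) + (12/5)e^(-x)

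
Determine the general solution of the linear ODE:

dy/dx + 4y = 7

Using integrating factor method:

General solution: y = 7/4 + Ce^(-4x)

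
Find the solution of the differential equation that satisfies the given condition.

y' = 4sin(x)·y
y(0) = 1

General solution: y = Ce^(-4cos(x))
Applying IC y(0) = 1:
Particular solution: y = e^(4(1-cos(x)))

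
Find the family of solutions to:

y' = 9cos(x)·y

Separating variables and integrating:
ln|y| = 9sin(x) + C

General solution: y = Ce^(9sin(x))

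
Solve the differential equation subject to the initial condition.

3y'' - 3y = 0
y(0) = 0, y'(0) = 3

General solution: y = C₁e^x + C₂e^(-x)
Applying ICs: C₁ = 3/2, C₂ = -3/2
Particular solution: y = (3/2)e^x - (3/2)e^(-x)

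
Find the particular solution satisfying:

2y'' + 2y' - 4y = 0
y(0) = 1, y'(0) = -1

General solution: y = C₁e^x + C₂e^(-2x)
Applying ICs: C₁ = 1/3, C₂ = 2/3
Particular solution: y = (1/3)e^x + (2/3)e^(-2x)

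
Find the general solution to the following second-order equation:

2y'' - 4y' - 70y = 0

Characteristic equation: 2r² - 4r - 70 = 0
Divide by 2: r² - 2r - 35 = 0
Roots: r = 7, -5 (distinct real)
General solution: y = C₁e^(7x) + C₂e^(-5x)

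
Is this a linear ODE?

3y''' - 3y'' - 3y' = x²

Yes. Linear (y and its derivatives appear to the first power only, no products of y terms)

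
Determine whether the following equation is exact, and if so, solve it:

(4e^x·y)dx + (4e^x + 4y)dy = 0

Verify exactness: ∂M/∂y = ∂N/∂x ✓
Find F(x,y) such that ∂F/∂x = M, ∂F/∂y = N
Solution: 4e^x·y + 2y² = C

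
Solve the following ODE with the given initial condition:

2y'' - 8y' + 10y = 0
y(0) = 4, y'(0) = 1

General solution: y = e^(2x)(C₁cos(x) + C₂sin(x))
Complex roots r = 2 ± i
Applying ICs: C₁ = 4, C₂ = -7
Particular solution: y = e^(2x)(4cos(x) - 7sin(x))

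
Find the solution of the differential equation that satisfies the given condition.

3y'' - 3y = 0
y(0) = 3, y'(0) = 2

General solution: y = C₁e^x + C₂e^(-x)
Applying ICs: C₁ = 5/2, C₂ = 1/2
Particular solution: y = (5/2)e^x + (1/2)e^(-x)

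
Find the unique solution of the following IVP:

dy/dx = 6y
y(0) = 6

General solution: y = Ce^(6x)
Applying IC y(0) = 6:
Particular solution: y = 6e^(6x)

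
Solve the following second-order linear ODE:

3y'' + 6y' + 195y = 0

Characteristic equation: 3r² + 6r + 195 = 0
Divide by 3: r² + 2r + 65 = 0
Roots: r = -1 ± 8i (complex conjugates)
General solution: y = e^(-x)(C₁cos(8x) + C₂sin(8x))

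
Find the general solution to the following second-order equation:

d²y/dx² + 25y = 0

Characteristic equation: r² + 25 = 0
Roots: r = ±5i (complex conjugates)
General solution: y = C₁cos(5x) + C₂sin(5x)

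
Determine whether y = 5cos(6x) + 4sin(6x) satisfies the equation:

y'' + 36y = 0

Verification:
y'' = -180cos(6x) - 144sin(6x)
y'' + 36y = 0 ✓

Yes, it is a solution.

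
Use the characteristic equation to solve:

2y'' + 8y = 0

Characteristic equation: 2r² + 8 = 0
Divide by 2: r² + 4 = 0
Roots: r = ±2i (complex conjugates)
General solution: y = C₁cos(2x) + C₂sin(2x)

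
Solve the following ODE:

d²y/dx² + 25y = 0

Characteristic equation: r² + 25 = 0
Roots: r = ±5i (complex conjugates)
General solution: y = C₁cos(5x) + C₂sin(5x)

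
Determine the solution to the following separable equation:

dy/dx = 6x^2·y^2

Separating variables and integrating:
-1/y = 2x^3 + C

General solution: y^-1 = -2x^3 + C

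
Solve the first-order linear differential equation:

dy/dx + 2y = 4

Using integrating factor method:

General solution: y = 2 + Ce^(-2x)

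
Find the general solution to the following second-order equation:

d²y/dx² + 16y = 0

Characteristic equation: r² + 16 = 0
Roots: r = ±4i (complex conjugates)
General solution: y = C₁cos(4x) + C₂sin(4x)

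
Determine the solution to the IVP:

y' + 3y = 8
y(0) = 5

General solution: y = 8/3 + Ce^(-3x)
Applying y(0) = 5: C = 5 - 8/3 = 7/3
Particular solution: y = 8/3 + (7/3)e^(-3x)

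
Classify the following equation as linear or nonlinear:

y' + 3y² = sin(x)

Nonlinear (y² term)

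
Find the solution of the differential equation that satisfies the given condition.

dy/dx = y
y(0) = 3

General solution: y = Ce^x
Applying IC y(0) = 3:
Particular solution: y = 3e^x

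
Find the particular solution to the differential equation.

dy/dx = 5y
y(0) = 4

General solution: y = Ce^(5x)
Applying IC y(0) = 4:
Particular solution: y = 4e^(5x)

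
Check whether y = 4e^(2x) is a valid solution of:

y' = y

Verification:
y = 4e^(2x)
y' = 8e^(2x)
But y = 4e^(2x)
y' ≠ y — the derivative does not match

No, it is not a solution.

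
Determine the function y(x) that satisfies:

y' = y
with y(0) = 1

General solution: y = Ce^x
Applying IC y(0) = 1:
Particular solution: y = e^x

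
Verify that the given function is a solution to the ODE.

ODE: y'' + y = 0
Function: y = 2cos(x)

Verification:
y'' = -2cos(x)
y'' + y = 0 ✓

Yes, it is a solution.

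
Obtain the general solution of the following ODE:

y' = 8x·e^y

Separating variables and integrating:
-e^(-y) = 4x² + C

General solution: y = -ln(C - 4x²)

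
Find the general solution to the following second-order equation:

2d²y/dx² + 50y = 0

Characteristic equation: 2r² + 50 = 0
Divide by 2: r² + 25 = 0
Roots: r = ±5i (complex conjugates)
General solution: y = C₁cos(5x) + C₂sin(5x)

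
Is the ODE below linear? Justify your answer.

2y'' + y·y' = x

No. Nonlinear (product y·y')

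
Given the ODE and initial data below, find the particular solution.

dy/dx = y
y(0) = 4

General solution: y = Ce^x
Applying IC y(0) = 4:
Particular solution: y = 4e^x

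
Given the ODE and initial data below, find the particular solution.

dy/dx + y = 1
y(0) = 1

General solution: y = 1 + Ce^(-x)
Applying y(0) = 1: C = 1 - 1 = 0
Particular solution: y = 1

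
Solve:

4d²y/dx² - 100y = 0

Characteristic equation: 4r² - 100 = 0
Divide by 4: r² - 25 = 0
Roots: r = 5, -5 (distinct real)
General solution: y = C₁e^(5x) + C₂e^(-5x)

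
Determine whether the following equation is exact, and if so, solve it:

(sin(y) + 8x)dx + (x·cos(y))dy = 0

Verify exactness: ∂M/∂y = ∂N/∂x ✓
Find F(x,y) such that ∂F/∂x = M, ∂F/∂y = N
Solution: x·sin(y) + 4x² = C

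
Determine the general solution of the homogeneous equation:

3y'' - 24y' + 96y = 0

Characteristic equation: 3r² - 24r + 96 = 0
Divide by 3: r² - 8r + 32 = 0
Roots: r = 4 ± 4i (complex conjugates)
General solution: y = e^(4x)(C₁cos(4x) + C₂sin(4x))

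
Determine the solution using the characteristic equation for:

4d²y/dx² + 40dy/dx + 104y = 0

Characteristic equation: 4r² + 40r + 104 = 0
Divide by 4: r² + 10r + 26 = 0
Roots: r = -5 ± i (complex conjugates)
General solution: y = e^(-5x)(C₁cos(x) + C₂sin(x))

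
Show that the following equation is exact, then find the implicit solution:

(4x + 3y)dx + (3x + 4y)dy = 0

Verify exactness: ∂M/∂y = ∂N/∂x ✓
Find F(x,y) such that ∂F/∂x = M, ∂F/∂y = N
Solution: 2x² + 3xy + 2y² = C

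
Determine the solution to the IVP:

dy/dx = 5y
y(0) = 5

General solution: y = Ce^(5x)
Applying IC y(0) = 5:
Particular solution: y = 5e^(5x)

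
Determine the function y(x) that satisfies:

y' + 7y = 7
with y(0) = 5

General solution: y = 1 + Ce^(-7x)
Applying y(0) = 5: C = 5 - 1 = 4
Particular solution: y = 1 + 4e^(-7x)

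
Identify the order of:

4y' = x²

The order is 1 (highest derivative is of order 1).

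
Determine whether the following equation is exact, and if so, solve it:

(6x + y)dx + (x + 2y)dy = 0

Verify exactness: ∂M/∂y = ∂N/∂x ✓
Find F(x,y) such that ∂F/∂x = M, ∂F/∂y = N
Solution: 3x² + xy + y² = C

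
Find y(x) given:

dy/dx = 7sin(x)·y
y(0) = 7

General solution: y = Ce^(-7cos(x))
Applying IC y(0) = 7:
Particular solution: y = 7e^(7(1-cos(x)))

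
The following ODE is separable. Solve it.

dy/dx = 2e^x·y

Separating variables and integrating:
ln|y| = 2e^x + C

General solution: y = Ce^(2e^x)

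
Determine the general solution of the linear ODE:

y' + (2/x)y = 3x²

Using integrating factor method:

General solution: y = (3/5)x^3 + Cx^(-2)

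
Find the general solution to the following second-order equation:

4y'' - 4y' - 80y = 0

Characteristic equation: 4r² - 4r - 80 = 0
Divide by 4: r² - r - 20 = 0
Roots: r = 5, -4 (distinct real)
General solution: y = C₁e^(5x) + C₂e^(-4x)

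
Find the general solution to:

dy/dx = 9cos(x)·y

Separating variables and integrating:
ln|y| = 9sin(x) + C

General solution: y = Ce^(9sin(x))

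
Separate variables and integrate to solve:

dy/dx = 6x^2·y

Separating variables and integrating:
ln|y| = 2x^3 + C

General solution: y = Ce^(2x^3)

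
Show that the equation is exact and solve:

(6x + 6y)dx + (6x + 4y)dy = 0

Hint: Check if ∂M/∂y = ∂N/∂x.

Verify exactness: ∂M/∂y = ∂N/∂x ✓
Find F(x,y) such that ∂F/∂x = M, ∂F/∂y = N
Solution: 3x² + 6xy + 2y² = C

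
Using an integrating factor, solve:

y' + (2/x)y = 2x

Using integrating factor method:

General solution: y = (1/2)x^2 + Cx^(-2)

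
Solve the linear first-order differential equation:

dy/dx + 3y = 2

Using integrating factor method:

General solution: y = 2/3 + Ce^(-3x)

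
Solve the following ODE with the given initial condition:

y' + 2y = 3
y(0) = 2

General solution: y = 3/2 + Ce^(-2x)
Applying y(0) = 2: C = 2 - 3/2 = 1/2
Particular solution: y = 3/2 + (1/2)e^(-2x)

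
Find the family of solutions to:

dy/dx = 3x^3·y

Separating variables and integrating:
ln|y| = 3x^4/4 + C

General solution: y = Ce^(3x^4/4)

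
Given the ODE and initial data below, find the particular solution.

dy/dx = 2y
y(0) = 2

General solution: y = Ce^(2x)
Applying IC y(0) = 2:
Particular solution: y = 2e^(2x)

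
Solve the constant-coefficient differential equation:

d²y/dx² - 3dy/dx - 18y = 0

Characteristic equation: r² - 3r - 18 = 0
Roots: r = 6, -3 (distinct real)
General solution: y = C₁e^(6x) + C₂e^(-3x)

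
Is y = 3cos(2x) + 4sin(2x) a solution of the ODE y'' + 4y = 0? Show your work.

Verification:
y'' = -12cos(2x) - 16sin(2x)
y'' + 4y = 0 ✓

Yes, it is a solution.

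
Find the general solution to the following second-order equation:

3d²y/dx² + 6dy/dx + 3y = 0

Characteristic equation: 3r² + 6r + 3 = 0
Divide by 3: r² + 2r + 1 = 0
Factored: (r + 1)² = 0
Repeated root: r = -1
General solution: y = (C₁ + C₂x)e^(-x)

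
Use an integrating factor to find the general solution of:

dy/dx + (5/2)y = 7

Using integrating factor method:

General solution: y = 14/5 + Ce^(-5x/2)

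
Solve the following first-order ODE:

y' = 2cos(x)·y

Separating variables and integrating:
ln|y| = 2sin(x) + C

General solution: y = Ce^(2sin(x))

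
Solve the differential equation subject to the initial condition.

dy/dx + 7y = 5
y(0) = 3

General solution: y = 5/7 + Ce^(-7x)
Applying y(0) = 3: C = 3 - 5/7 = 16/7
Particular solution: y = 5/7 + (16/7)e^(-7x)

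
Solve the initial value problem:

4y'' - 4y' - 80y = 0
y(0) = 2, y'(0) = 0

General solution: y = C₁e^(5x) + C₂e^(-4x)
Applying ICs: C₁ = 8/9, C₂ = 10/9
Particular solution: y = (8/9)e^(5x) + (10/9)e^(-4x)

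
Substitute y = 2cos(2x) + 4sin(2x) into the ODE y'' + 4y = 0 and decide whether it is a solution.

Verification:
y'' = -8cos(2x) - 16sin(2x)
y'' + 4y = 0 ✓

Yes, it is a solution.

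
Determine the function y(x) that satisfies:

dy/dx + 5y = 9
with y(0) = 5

General solution: y = 9/5 + Ce^(-5x)
Applying y(0) = 5: C = 5 - 9/5 = 16/5
Particular solution: y = 9/5 + (16/5)e^(-5x)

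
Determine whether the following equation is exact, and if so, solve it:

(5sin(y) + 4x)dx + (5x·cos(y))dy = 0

Verify exactness: ∂M/∂y = ∂N/∂x ✓
Find F(x,y) such that ∂F/∂x = M, ∂F/∂y = N
Solution: 5x·sin(y) + 2x² = C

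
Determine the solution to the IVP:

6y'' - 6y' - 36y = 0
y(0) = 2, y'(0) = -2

General solution: y = C₁e^(3x) + C₂e^(-2x)
Applying ICs: C₁ = 2/5, C₂ = 8/5
Particular solution: y = (2/5)e^(3x) + (8/5)e^(-2x)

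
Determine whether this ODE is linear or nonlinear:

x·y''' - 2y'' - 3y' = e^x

Linear (y and its derivatives appear to the first power only, no products of y terms)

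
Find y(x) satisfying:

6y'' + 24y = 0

Characteristic equation: 6r² + 24 = 0
Divide by 6: r² + 4 = 0
Roots: r = ±2i (complex conjugates)
General solution: y = C₁cos(2x) + C₂sin(2x)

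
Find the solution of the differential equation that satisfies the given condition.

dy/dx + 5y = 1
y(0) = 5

General solution: y = 1/5 + Ce^(-5x)
Applying y(0) = 5: C = 5 - 1/5 = 24/5
Particular solution: y = 1/5 + (24/5)e^(-5x)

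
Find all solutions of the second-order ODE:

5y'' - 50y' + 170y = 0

Characteristic equation: 5r² - 50r + 170 = 0
Divide by 5: r² - 10r + 34 = 0
Roots: r = 5 ± 3i (complex conjugates)
General solution: y = e^(5x)(C₁cos(3x) + C₂sin(3x))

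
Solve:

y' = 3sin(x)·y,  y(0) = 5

General solution: y = Ce^(-3cos(x))
Applying IC y(0) = 5:
Particular solution: y = 5e^(3(1-cos(x)))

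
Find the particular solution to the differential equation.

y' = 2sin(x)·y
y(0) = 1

General solution: y = Ce^(-2cos(x))
Applying IC y(0) = 1:
Particular solution: y = e^(2(1-cos(x)))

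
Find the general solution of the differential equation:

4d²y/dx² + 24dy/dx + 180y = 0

Characteristic equation: 4r² + 24r + 180 = 0
Divide by 4: r² + 6r + 45 = 0
Roots: r = -3 ± 6i (complex conjugates)
General solution: y = e^(-3x)(C₁cos(6x) + C₂sin(6x))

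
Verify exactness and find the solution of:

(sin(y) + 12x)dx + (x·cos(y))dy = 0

Verify exactness: ∂M/∂y = ∂N/∂x ✓
Find F(x,y) such that ∂F/∂x = M, ∂F/∂y = N
Solution: x·sin(y) + 6x² = C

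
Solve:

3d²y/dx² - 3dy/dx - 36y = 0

Characteristic equation: 3r² - 3r - 36 = 0
Divide by 3: r² - r - 12 = 0
Roots: r = 4, -3 (distinct real)
General solution: y = C₁e^(4x) + C₂e^(-3x)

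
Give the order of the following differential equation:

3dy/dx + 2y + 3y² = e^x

The order is 1 (highest derivative is of order 1).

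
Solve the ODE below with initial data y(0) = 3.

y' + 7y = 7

General solution: y = 1 + Ce^(-7x)
Applying y(0) = 3: C = 3 - 1 = 2
Particular solution: y = 1 + 2e^(-7x)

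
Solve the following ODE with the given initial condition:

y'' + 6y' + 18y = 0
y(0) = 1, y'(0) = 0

General solution: y = e^(-3x)(C₁cos(3x) + C₂sin(3x))
Complex roots r = -3 ± 3i
Applying ICs: C₁ = 1, C₂ = 1
Particular solution: y = e^(-3x)(cos(3x) + sin(3x))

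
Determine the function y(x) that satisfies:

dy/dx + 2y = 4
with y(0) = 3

General solution: y = 2 + Ce^(-2x)
Applying y(0) = 3: C = 3 - 2 = 1
Particular solution: y = 2 + e^(-2x)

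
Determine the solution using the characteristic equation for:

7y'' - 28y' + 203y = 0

Characteristic equation: 7r² - 28r + 203 = 0
Divide by 7: r² - 4r + 29 = 0
Roots: r = 2 ± 5i (complex conjugates)
General solution: y = e^(2x)(C₁cos(5x) + C₂sin(5x))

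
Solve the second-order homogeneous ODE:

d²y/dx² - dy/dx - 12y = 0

Characteristic equation: r² - r - 12 = 0
Roots: r = 4, -3 (distinct real)
General solution: y = C₁e^(4x) + C₂e^(-3x)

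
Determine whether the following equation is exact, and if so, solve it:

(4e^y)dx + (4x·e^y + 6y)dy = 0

Verify exactness: ∂M/∂y = ∂N/∂x ✓
Find F(x,y) such that ∂F/∂x = M, ∂F/∂y = N
Solution: 4x·e^y + 3y² = C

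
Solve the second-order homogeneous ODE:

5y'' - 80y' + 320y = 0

Characteristic equation: 5r² - 80r + 320 = 0
Divide by 5: r² - 16r + 64 = 0
Factored: (r - 8)² = 0
Repeated root: r = 8
General solution: y = (C₁ + C₂x)e^(8x)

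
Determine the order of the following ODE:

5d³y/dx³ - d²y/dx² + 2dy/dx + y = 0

The order is 3 (highest derivative is of order 3).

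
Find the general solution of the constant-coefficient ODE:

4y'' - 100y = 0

Characteristic equation: 4r² - 100 = 0
Divide by 4: r² - 25 = 0
Roots: r = 5, -5 (distinct real)
General solution: y = C₁e^(5x) + C₂e^(-5x)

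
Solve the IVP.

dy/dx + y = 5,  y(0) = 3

General solution: y = 5 + Ce^(-x)
Applying y(0) = 3: C = 3 - 5 = -2
Particular solution: y = 5 - 2e^(-x)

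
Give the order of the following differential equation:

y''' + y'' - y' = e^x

The order is 3 (highest derivative is of order 3).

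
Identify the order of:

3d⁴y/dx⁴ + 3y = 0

The order is 4 (highest derivative is of order 4).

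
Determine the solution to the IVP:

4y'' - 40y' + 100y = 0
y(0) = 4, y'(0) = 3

General solution: y = (C₁ + C₂x)e^(5x)
Repeated root r = 5
Applying ICs: C₁ = 4, C₂ = -17
Particular solution: y = (4 - 17x)e^(5x)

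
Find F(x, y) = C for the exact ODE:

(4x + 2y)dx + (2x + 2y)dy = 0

Verify exactness: ∂M/∂y = ∂N/∂x ✓
Find F(x,y) such that ∂F/∂x = M, ∂F/∂y = N
Solution: 2x² + 2xy + y² = C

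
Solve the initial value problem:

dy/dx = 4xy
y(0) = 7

General solution: y = Ce^(2x²)
Applying IC y(0) = 7:
Particular solution: y = 7e^(2x²)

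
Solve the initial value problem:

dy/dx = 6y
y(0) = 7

General solution: y = Ce^(6x)
Applying IC y(0) = 7:
Particular solution: y = 7e^(6x)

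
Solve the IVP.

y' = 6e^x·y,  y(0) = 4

General solution: y = Ce^(6e^x)
Applying IC y(0) = 4:
Particular solution: y = 4e^(6(e^x - 1))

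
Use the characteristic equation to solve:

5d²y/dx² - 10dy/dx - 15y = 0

Characteristic equation: 5r² - 10r - 15 = 0
Divide by 5: r² - 2r - 3 = 0
Roots: r = 3, -1 (distinct real)
General solution: y = C₁e^(3x) + C₂e^(-x)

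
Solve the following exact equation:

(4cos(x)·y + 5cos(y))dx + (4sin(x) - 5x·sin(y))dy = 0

Verify exactness: ∂M/∂y = ∂N/∂x ✓
Find F(x,y) such that ∂F/∂x = M, ∂F/∂y = N
Solution: 4sin(x)·y + 5x·cos(y) = C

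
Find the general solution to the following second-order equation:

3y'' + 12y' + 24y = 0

Characteristic equation: 3r² + 12r + 24 = 0
Divide by 3: r² + 4r + 8 = 0
Roots: r = -2 ± 2i (complex conjugates)
General solution: y = e^(-2x)(C₁cos(2x) + C₂sin(2x))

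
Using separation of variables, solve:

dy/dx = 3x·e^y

Separating variables and integrating:
-e^(-y) = 3x²/2 + C

General solution: y = -ln(C - 3x²/2)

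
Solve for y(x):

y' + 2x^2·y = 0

Using integrating factor method:

General solution: y = Ce^(-2x^3/3)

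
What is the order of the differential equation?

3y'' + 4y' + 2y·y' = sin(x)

The order is 2 (highest derivative is of order 2).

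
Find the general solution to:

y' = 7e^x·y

Separating variables and integrating:
ln|y| = 7e^x + C

General solution: y = Ce^(7e^x)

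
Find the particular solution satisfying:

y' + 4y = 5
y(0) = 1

General solution: y = 5/4 + Ce^(-4x)
Applying y(0) = 1: C = 1 - 5/4 = -1/4
Particular solution: y = 5/4 - (1/4)e^(-4x)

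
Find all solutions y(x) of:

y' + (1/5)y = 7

Using integrating factor method:

General solution: y = 35 + Ce^(-x/5)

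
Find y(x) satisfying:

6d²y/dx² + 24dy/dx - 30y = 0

Characteristic equation: 6r² + 24r - 30 = 0
Divide by 6: r² + 4r - 5 = 0
Roots: r = 1, -5 (distinct real)
General solution: y = C₁e^x + C₂e^(-5x)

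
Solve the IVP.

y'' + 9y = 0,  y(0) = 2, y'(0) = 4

General solution: y = C₁cos(3x) + C₂sin(3x)
Complex roots r = ±3i
Applying ICs: C₁ = 2, C₂ = 4/3
Particular solution: y = 2cos(3x) + (4/3)sin(3x)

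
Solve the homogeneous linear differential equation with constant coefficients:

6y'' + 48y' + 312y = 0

Characteristic equation: 6r² + 48r + 312 = 0
Divide by 6: r² + 8r + 52 = 0
Roots: r = -4 ± 6i (complex conjugates)
General solution: y = e^(-4x)(C₁cos(6x) + C₂sin(6x))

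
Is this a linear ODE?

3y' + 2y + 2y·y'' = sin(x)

No. Nonlinear (y·y'' term)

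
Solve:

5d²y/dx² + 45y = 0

Characteristic equation: 5r² + 45 = 0
Divide by 5: r² + 9 = 0
Roots: r = ±3i (complex conjugates)
General solution: y = C₁cos(3x) + C₂sin(3x)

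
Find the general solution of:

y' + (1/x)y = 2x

Using integrating factor method:

General solution: y = (2/3)x^2 + C/x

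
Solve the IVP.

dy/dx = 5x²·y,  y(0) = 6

General solution: y = Ce^(5x³/3)
Applying IC y(0) = 6:
Particular solution: y = 6e^(5x³/3)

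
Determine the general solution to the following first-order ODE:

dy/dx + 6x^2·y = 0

Using integrating factor method:

General solution: y = Ce^(-2x^3)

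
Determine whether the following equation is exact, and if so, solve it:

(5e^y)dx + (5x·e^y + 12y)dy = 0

Verify exactness: ∂M/∂y = ∂N/∂x ✓
Find F(x,y) such that ∂F/∂x = M, ∂F/∂y = N
Solution: 5x·e^y + 6y² = C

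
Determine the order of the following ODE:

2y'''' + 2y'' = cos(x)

The order is 4 (highest derivative is of order 4).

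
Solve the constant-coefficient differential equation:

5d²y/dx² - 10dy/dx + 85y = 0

Characteristic equation: 5r² - 10r + 85 = 0
Divide by 5: r² - 2r + 17 = 0
Roots: r = 1 ± 4i (complex conjugates)
General solution: y = e^x(C₁cos(4x) + C₂sin(4x))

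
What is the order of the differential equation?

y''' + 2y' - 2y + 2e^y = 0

The order is 3 (highest derivative is of order 3).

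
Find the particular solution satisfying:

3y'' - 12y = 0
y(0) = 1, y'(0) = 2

General solution: y = C₁e^(2x) + C₂e^(-2x)
Applying ICs: C₁ = 1, C₂ = 0
Particular solution: y = e^(2x)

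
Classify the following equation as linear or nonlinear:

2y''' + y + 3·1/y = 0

Nonlinear (1/y term)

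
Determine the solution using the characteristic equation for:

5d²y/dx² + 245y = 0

Characteristic equation: 5r² + 245 = 0
Divide by 5: r² + 49 = 0
Roots: r = ±7i (complex conjugates)
General solution: y = C₁cos(7x) + C₂sin(7x)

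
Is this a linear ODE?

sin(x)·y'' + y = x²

Yes. Linear (y and its derivatives appear to the first power only, no products of y terms)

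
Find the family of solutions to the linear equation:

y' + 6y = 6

Using integrating factor method:

General solution: y = 1 + Ce^(-6x)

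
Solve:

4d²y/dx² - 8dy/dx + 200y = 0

Characteristic equation: 4r² - 8r + 200 = 0
Divide by 4: r² - 2r + 50 = 0
Roots: r = 1 ± 7i (complex conjugates)
General solution: y = e^x(C₁cos(7x) + C₂sin(7x))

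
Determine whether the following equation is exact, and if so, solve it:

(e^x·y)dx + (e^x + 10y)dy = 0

Verify exactness: ∂M/∂y = ∂N/∂x ✓
Find F(x,y) such that ∂F/∂x = M, ∂F/∂y = N
Solution: e^x·y + 5y² = C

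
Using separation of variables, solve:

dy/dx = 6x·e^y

Separating variables and integrating:
-e^(-y) = 3x² + C

General solution: y = -ln(C - 3x²)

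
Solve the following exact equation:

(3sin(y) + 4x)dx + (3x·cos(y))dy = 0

Verify exactness: ∂M/∂y = ∂N/∂x ✓
Find F(x,y) such that ∂F/∂x = M, ∂F/∂y = N
Solution: 3x·sin(y) + 2x² = C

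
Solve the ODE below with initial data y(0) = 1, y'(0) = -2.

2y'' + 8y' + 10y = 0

General solution: y = e^(-2x)(C₁cos(x) + C₂sin(x))
Complex roots r = -2 ± i
Applying ICs: C₁ = 1, C₂ = 0
Particular solution: y = e^(-2x)(cos(x))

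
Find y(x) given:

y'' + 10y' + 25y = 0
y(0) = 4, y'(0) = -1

General solution: y = (C₁ + C₂x)e^(-5x)
Repeated root r = -5
Applying ICs: C₁ = 4, C₂ = 19
Particular solution: y = (4 + 19x)e^(-5x)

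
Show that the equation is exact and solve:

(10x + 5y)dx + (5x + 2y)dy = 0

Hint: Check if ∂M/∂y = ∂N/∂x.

Verify exactness: ∂M/∂y = ∂N/∂x ✓
Find F(x,y) such that ∂F/∂x = M, ∂F/∂y = N
Solution: 5x² + 5xy + y² = C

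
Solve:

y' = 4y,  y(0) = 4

General solution: y = Ce^(4x)
Applying IC y(0) = 4:
Particular solution: y = 4e^(4x)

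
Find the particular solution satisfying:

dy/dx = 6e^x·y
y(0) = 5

General solution: y = Ce^(6e^x)
Applying IC y(0) = 5:
Particular solution: y = 5e^(6(e^x - 1))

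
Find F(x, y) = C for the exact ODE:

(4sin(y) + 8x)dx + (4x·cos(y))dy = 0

Verify exactness: ∂M/∂y = ∂N/∂x ✓
Find F(x,y) such that ∂F/∂x = M, ∂F/∂y = N
Solution: 4x·sin(y) + 4x² = C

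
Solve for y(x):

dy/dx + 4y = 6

Using integrating factor method:

General solution: y = 3/2 + Ce^(-4x)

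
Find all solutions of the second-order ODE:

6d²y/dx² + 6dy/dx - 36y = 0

Characteristic equation: 6r² + 6r - 36 = 0
Divide by 6: r² + r - 6 = 0
Roots: r = 2, -3 (distinct real)
General solution: y = C₁e^(2x) + C₂e^(-3x)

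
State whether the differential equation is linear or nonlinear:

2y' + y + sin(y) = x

Nonlinear (sin(y) is nonlinear in y)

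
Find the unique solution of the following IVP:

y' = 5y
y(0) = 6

General solution: y = Ce^(5x)
Applying IC y(0) = 6:
Particular solution: y = 6e^(5x)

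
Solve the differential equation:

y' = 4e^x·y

Separating variables and integrating:
ln|y| = 4e^x + C

General solution: y = Ce^(4e^x)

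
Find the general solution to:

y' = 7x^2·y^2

Separating variables and integrating:
-1/y = 7x^3/3 + C

General solution: y^-1 = (-7/3)x^3 + C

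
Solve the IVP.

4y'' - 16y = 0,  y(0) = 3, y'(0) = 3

General solution: y = C₁e^(2x) + C₂e^(-2x)
Applying ICs: C₁ = 9/4, C₂ = 3/4
Particular solution: y = (9/4)e^(2x) + (3/4)e^(-2x)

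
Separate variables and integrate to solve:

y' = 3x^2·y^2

Separating variables and integrating:
-1/y = x^3 + C

General solution: y^-1 = -x^3 + C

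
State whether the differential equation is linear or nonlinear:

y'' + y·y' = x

Nonlinear (product y·y')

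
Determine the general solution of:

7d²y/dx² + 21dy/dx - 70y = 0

Characteristic equation: 7r² + 21r - 70 = 0
Divide by 7: r² + 3r - 10 = 0
Roots: r = 2, -5 (distinct real)
General solution: y = C₁e^(2x) + C₂e^(-5x)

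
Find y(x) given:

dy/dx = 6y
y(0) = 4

General solution: y = Ce^(6x)
Applying IC y(0) = 4:
Particular solution: y = 4e^(6x)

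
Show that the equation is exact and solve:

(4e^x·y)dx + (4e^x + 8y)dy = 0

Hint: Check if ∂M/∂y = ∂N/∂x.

Verify exactness: ∂M/∂y = ∂N/∂x ✓
Find F(x,y) such that ∂F/∂x = M, ∂F/∂y = N
Solution: 4e^x·y + 4y² = C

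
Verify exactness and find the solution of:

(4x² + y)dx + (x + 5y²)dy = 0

Verify exactness: ∂M/∂y = ∂N/∂x ✓
Find F(x,y) such that ∂F/∂x = M, ∂F/∂y = N
Solution: 4x³/3 + xy + 5y³/3 = C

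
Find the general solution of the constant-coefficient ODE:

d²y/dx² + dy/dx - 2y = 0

Characteristic equation: r² + r - 2 = 0
Roots: r = 1, -2 (distinct real)
General solution: y = C₁e^x + C₂e^(-2x)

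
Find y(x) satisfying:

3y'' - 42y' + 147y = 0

Characteristic equation: 3r² - 42r + 147 = 0
Divide by 3: r² - 14r + 49 = 0
Factored: (r - 7)² = 0
Repeated root: r = 7
General solution: y = (C₁ + C₂x)e^(7x)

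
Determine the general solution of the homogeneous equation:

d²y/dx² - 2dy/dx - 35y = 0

Characteristic equation: r² - 2r - 35 = 0
Roots: r = 7, -5 (distinct real)
General solution: y = C₁e^(7x) + C₂e^(-5x)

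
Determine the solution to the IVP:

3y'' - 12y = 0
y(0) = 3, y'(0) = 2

General solution: y = C₁e^(2x) + C₂e^(-2x)
Applying ICs: C₁ = 2, C₂ = 1
Particular solution: y = 2e^(2x) + e^(-2x)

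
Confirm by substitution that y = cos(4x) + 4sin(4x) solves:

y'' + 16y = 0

Verification:
y'' = -16cos(4x) - 64sin(4x)
y'' + 16y = 0 ✓

Yes, it is a solution.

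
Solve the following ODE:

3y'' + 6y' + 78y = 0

Characteristic equation: 3r² + 6r + 78 = 0
Divide by 3: r² + 2r + 26 = 0
Roots: r = -1 ± 5i (complex conjugates)
General solution: y = e^(-x)(C₁cos(5x) + C₂sin(5x))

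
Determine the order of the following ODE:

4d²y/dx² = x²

The order is 2 (highest derivative is of order 2).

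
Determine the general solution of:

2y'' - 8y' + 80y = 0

Characteristic equation: 2r² - 8r + 80 = 0
Divide by 2: r² - 4r + 40 = 0
Roots: r = 2 ± 6i (complex conjugates)
General solution: y = e^(2x)(C₁cos(6x) + C₂sin(6x))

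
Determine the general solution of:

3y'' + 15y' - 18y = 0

Characteristic equation: 3r² + 15r - 18 = 0
Divide by 3: r² + 5r - 6 = 0
Roots: r = 1, -6 (distinct real)
General solution: y = C₁e^x + C₂e^(-6x)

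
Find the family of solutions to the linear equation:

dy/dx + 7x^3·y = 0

Using integrating factor method:

General solution: y = Ce^(-7x^4/4)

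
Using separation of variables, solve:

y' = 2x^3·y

Separating variables and integrating:
ln|y| = x^4/2 + C

General solution: y = Ce^(x^4/2)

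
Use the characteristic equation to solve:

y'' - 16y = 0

Characteristic equation: r² - 16 = 0
Roots: r = 4, -4 (distinct real)
General solution: y = C₁e^(4x) + C₂e^(-4x)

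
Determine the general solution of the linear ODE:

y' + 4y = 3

Using integrating factor method:

General solution: y = 3/4 + Ce^(-4x)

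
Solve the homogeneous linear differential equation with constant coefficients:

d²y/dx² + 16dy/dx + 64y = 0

Characteristic equation: r² + 16r + 64 = 0
Factored: (r + 8)² = 0
Repeated root: r = -8
General solution: y = (C₁ + C₂x)e^(-8x)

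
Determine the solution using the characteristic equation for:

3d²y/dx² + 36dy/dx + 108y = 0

Characteristic equation: 3r² + 36r + 108 = 0
Divide by 3: r² + 12r + 36 = 0
Factored: (r + 6)² = 0
Repeated root: r = -6
General solution: y = (C₁ + C₂x)e^(-6x)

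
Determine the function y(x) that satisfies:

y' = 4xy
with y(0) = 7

General solution: y = Ce^(2x²)
Applying IC y(0) = 7:
Particular solution: y = 7e^(2x²)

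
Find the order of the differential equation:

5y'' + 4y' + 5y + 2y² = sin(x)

The order is 2 (highest derivative is of order 2).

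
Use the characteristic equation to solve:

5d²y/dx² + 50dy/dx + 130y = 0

Characteristic equation: 5r² + 50r + 130 = 0
Divide by 5: r² + 10r + 26 = 0
Roots: r = -5 ± i (complex conjugates)
General solution: y = e^(-5x)(C₁cos(x) + C₂sin(x))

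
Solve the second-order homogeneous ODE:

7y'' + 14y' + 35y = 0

Characteristic equation: 7r² + 14r + 35 = 0
Divide by 7: r² + 2r + 5 = 0
Roots: r = -1 ± 2i (complex conjugates)
General solution: y = e^(-x)(C₁cos(2x) + C₂sin(2x))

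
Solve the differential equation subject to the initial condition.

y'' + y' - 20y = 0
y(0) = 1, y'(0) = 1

General solution: y = C₁e^(4x) + C₂e^(-5x)
Applying ICs: C₁ = 2/3, C₂ = 1/3
Particular solution: y = (2/3)e^(4x) + (1/3)e^(-5x)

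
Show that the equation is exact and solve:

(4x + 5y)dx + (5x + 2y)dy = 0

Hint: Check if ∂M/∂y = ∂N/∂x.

Verify exactness: ∂M/∂y = ∂N/∂x ✓
Find F(x,y) such that ∂F/∂x = M, ∂F/∂y = N
Solution: 2x² + 5xy + y² = C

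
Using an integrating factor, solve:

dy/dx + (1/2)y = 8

Using integrating factor method:

General solution: y = 16 + Ce^(-x/2)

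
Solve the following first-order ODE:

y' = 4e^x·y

Separating variables and integrating:
ln|y| = 4e^x + C

General solution: y = Ce^(4e^x)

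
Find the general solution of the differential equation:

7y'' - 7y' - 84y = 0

Characteristic equation: 7r² - 7r - 84 = 0
Divide by 7: r² - r - 12 = 0
Roots: r = 4, -3 (distinct real)
General solution: y = C₁e^(4x) + C₂e^(-3x)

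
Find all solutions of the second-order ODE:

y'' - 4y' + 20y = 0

Characteristic equation: r² - 4r + 20 = 0
Roots: r = 2 ± 4i (complex conjugates)
General solution: y = e^(2x)(C₁cos(4x) + C₂sin(4x))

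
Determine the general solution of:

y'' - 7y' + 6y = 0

Characteristic equation: r² - 7r + 6 = 0
Roots: r = 1, 6 (distinct real)
General solution: y = C₁e^x + C₂e^(6x)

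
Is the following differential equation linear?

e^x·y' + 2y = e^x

Yes. Linear (y and its derivatives appear to the first power only, no products of y terms)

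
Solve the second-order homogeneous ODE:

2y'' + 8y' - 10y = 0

Characteristic equation: 2r² + 8r - 10 = 0
Divide by 2: r² + 4r - 5 = 0
Roots: r = 1, -5 (distinct real)
General solution: y = C₁e^x + C₂e^(-5x)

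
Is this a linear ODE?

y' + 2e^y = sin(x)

No. Nonlinear (e^y is nonlinear in y)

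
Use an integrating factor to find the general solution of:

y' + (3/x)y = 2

Using integrating factor method:

General solution: y = (1/2)x + Cx^(-3)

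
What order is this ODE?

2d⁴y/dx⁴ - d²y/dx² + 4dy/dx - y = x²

The order is 4 (highest derivative is of order 4).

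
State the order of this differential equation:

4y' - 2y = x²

The order is 1 (highest derivative is of order 1).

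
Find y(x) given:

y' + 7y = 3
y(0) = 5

General solution: y = 3/7 + Ce^(-7x)
Applying y(0) = 5: C = 5 - 3/7 = 32/7
Particular solution: y = 3/7 + (32/7)e^(-7x)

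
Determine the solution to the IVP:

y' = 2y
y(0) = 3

General solution: y = Ce^(2x)
Applying IC y(0) = 3:
Particular solution: y = 3e^(2x)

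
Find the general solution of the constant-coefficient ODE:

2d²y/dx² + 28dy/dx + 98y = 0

Characteristic equation: 2r² + 28r + 98 = 0
Divide by 2: r² + 14r + 49 = 0
Factored: (r + 7)² = 0
Repeated root: r = -7
General solution: y = (C₁ + C₂x)e^(-7x)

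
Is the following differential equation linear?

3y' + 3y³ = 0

No. Nonlinear (y³ term)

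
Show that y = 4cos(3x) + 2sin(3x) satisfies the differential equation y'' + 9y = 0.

Verification:
y'' = -36cos(3x) - 18sin(3x)
y'' + 9y = 0 ✓

Yes, it is a solution.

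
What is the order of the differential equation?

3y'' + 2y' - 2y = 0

The order is 2 (highest derivative is of order 2).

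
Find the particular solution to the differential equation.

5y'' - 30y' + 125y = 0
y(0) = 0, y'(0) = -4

General solution: y = e^(3x)(C₁cos(4x) + C₂sin(4x))
Complex roots r = 3 ± 4i
Applying ICs: C₁ = 0, C₂ = -1
Particular solution: y = e^(3x)(-sin(4x))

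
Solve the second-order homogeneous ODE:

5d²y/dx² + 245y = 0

Characteristic equation: 5r² + 245 = 0
Divide by 5: r² + 49 = 0
Roots: r = ±7i (complex conjugates)
General solution: y = C₁cos(7x) + C₂sin(7x)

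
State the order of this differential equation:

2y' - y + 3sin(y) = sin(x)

The order is 1 (highest derivative is of order 1).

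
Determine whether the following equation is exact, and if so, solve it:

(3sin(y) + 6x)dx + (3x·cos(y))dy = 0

Verify exactness: ∂M/∂y = ∂N/∂x ✓
Find F(x,y) such that ∂F/∂x = M, ∂F/∂y = N
Solution: 3x·sin(y) + 3x² = C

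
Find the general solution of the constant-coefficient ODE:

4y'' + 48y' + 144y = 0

Characteristic equation: 4r² + 48r + 144 = 0
Divide by 4: r² + 12r + 36 = 0
Factored: (r + 6)² = 0
Repeated root: r = -6
General solution: y = (C₁ + C₂x)e^(-6x)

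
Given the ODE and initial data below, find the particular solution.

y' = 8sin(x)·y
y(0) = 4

General solution: y = Ce^(-8cos(x))
Applying IC y(0) = 4:
Particular solution: y = 4e^(8(1-cos(x)))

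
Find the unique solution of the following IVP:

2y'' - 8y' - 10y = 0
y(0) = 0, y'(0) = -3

General solution: y = C₁e^(5x) + C₂e^(-x)
Applying ICs: C₁ = -1/2, C₂ = 1/2
Particular solution: y = -(1/2)e^(5x) + (1/2)e^(-x)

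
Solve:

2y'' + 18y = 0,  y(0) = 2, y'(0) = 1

General solution: y = C₁cos(3x) + C₂sin(3x)
Complex roots r = ±3i
Applying ICs: C₁ = 2, C₂ = 1/3
Particular solution: y = 2cos(3x) + (1/3)sin(3x)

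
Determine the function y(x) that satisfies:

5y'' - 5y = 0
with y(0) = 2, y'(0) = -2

General solution: y = C₁e^x + C₂e^(-x)
Applying ICs: C₁ = 0, C₂ = 2
Particular solution: y = 2e^(-x)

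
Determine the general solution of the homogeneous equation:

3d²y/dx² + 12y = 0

Characteristic equation: 3r² + 12 = 0
Divide by 3: r² + 4 = 0
Roots: r = ±2i (complex conjugates)
General solution: y = C₁cos(2x) + C₂sin(2x)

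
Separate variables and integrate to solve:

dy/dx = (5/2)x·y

Separating variables and integrating:
ln|y| = 5x^2/4 + C

General solution: y = Ce^(5x^2/4)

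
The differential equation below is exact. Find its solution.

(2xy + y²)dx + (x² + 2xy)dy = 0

Verify exactness: ∂M/∂y = ∂N/∂x ✓
Find F(x,y) such that ∂F/∂x = M, ∂F/∂y = N
Solution: x²y + xy² = C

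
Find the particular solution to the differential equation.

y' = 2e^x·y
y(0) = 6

General solution: y = Ce^(2e^x)
Applying IC y(0) = 6:
Particular solution: y = 6e^(2(e^x - 1))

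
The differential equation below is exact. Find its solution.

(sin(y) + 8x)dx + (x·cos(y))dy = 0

Verify exactness: ∂M/∂y = ∂N/∂x ✓
Find F(x,y) such that ∂F/∂x = M, ∂F/∂y = N
Solution: x·sin(y) + 4x² = C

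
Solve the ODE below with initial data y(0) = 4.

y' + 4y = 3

General solution: y = 3/4 + Ce^(-4x)
Applying y(0) = 4: C = 4 - 3/4 = 13/4
Particular solution: y = 3/4 + (13/4)e^(-4x)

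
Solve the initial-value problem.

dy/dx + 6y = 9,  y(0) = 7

General solution: y = 3/2 + Ce^(-6x)
Applying y(0) = 7: C = 7 - 3/2 = 11/2
Particular solution: y = 3/2 + (11/2)e^(-6x)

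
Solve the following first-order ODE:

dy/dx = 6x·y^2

Separating variables and integrating:
-1/y = 3x^2 + C

General solution: y^-1 = -3x^2 + C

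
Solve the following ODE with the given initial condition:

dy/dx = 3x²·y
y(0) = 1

General solution: y = Ce^(x³)
Applying IC y(0) = 1:
Particular solution: y = e^(x³)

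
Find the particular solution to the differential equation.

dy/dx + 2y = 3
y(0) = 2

General solution: y = 3/2 + Ce^(-2x)
Applying y(0) = 2: C = 2 - 3/2 = 1/2
Particular solution: y = 3/2 + (1/2)e^(-2x)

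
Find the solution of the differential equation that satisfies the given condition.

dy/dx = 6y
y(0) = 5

General solution: y = Ce^(6x)
Applying IC y(0) = 5:
Particular solution: y = 5e^(6x)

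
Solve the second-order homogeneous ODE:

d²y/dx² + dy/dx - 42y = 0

Characteristic equation: r² + r - 42 = 0
Roots: r = 6, -7 (distinct real)
General solution: y = C₁e^(6x) + C₂e^(-7x)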